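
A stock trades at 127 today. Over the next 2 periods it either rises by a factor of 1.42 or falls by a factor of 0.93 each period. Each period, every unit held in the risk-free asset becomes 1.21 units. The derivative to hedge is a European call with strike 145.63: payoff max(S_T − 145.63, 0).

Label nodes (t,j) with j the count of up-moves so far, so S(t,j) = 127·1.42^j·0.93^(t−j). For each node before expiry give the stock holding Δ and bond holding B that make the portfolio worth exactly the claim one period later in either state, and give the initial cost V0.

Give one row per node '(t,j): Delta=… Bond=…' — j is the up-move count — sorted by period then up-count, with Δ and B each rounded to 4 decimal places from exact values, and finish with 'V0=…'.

Risk-neutral probability p* = (R−d)/(u−d) = (1.21−0.93)/(1.42−0.93) = 0.5714.
At expiry t=2: V(2,0)=0.0000, V(2,1)=22.0862, V(2,2)=110.4528
  t=1,j=0: stock 118.1100 → up 167.7162 (V=22.0862), down 109.8423 (V=0.0000). Price 10.4303; hedge Δ=0.3816, bond B=-34.6436.
  t=1,j=1: stock 180.3400 → up 256.0828 (V=110.4528), down 167.7162 (V=22.0862). Price 59.9846; hedge Δ=1.0000, bond B=-120.3554.
  t=0,j=0: stock 127.0000 → up 180.3400 (V=59.9846), down 118.1100 (V=10.4303). Price 32.0224; hedge Δ=0.7963, bond B=-69.1089.
Check: Δ(0,0)·S0 + B(0,0) = 32.0224 = V0.

(0,0): Delta=0.7963 Bond=-69.1089
(1,0): Delta=0.3816 Bond=-34.6436
(1,1): Delta=1.0000 Bond=-120.3554
V0=32.0224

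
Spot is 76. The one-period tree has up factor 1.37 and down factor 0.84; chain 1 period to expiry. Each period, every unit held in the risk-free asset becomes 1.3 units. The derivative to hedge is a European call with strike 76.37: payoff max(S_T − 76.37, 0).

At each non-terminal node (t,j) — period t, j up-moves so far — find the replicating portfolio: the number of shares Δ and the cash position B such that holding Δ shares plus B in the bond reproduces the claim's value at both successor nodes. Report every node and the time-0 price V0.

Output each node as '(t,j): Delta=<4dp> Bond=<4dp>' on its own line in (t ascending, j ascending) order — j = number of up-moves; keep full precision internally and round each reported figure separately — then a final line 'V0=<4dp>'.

The replicating-portfolio and risk-neutral prices coincide; use p* = (1.3−0.84)/(1.37−0.84) = 0.8679 for the latter.
Payoff layer (t=1): V(1,0)=0.0000, V(1,1)=27.7500
(0,0): S=76.0000. Δ = (V_up−V_dn)/(S_up−S_dn) = (27.7500−0.0000)/(104.1200−63.8400) = 0.6889. V = [p*·27.7500 + (1−p*)·0.0000]/1.3 = 18.5269. B = V − Δ·S = -33.8316.
The time-0 hedge costs 18.5269, which is the no-arbitrage price.

(0,0): Delta=0.6889 Bond=-33.8316
V0=18.5269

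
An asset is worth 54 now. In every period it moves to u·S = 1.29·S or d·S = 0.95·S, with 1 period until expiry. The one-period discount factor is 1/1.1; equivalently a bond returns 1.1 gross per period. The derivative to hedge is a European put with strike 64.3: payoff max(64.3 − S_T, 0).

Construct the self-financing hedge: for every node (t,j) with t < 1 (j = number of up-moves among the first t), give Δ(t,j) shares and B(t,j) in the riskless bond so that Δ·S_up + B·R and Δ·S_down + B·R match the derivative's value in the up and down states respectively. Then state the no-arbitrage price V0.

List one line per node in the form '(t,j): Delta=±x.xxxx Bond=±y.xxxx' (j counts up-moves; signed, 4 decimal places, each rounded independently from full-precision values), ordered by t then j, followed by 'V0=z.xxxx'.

Under the risk-neutral measure, an up-move has probability p* = (R−d)/(u−d) = 0.4412 and values discount at R = 1.1.
Payoff layer (t=1): V(1,0)=13.0000, V(1,1)=0.0000
  t=0,j=0: stock 54.0000 → up 69.6600 (V=0.0000), down 51.3000 (V=13.0000). Price 6.6043; hedge Δ=-0.7081, bond B=44.8396.
Check: Δ(0,0)·S0 + B(0,0) = 6.6043 = V0.

(0,0): Delta=-0.7081 Bond=44.8396
V0=6.6043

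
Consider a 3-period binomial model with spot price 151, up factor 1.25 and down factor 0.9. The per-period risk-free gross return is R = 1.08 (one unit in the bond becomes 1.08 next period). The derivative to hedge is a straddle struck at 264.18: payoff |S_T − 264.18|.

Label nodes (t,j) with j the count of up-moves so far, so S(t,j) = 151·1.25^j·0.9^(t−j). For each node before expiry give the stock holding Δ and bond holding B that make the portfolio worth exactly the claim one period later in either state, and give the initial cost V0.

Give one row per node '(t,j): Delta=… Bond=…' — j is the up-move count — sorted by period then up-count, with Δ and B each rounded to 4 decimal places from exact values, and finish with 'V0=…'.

Since d<R<u, set p* = (R−d)/(u−d) = 0.5143; price each node as the discounted p*-expectation of its children.
At expiry t=3: V(3,0)=154.1010, V(3,1)=111.2925, V(3,2)=51.8363, V(3,3)=30.7419
(2,0): S=122.3100. Δ = (V_up−V_dn)/(S_up−S_dn) = (111.2925−154.1010)/(152.8875−110.0790) = -1.0000. V = [p*·111.2925 + (1−p*)·154.1010]/1.08 = 122.3011. B = V − Δ·S = 244.6111.
(2,1): S=169.8750. Δ = (V_up−V_dn)/(S_up−S_dn) = (51.8363−111.2925)/(212.3438−152.8875) = -1.0000. V = [p*·51.8363 + (1−p*)·111.2925]/1.08 = 74.7361. B = V − Δ·S = 244.6111.
(2,2): S=235.9375. Δ = (V_up−V_dn)/(S_up−S_dn) = (30.7419−51.8363)/(294.9219−212.3438) = -0.2554. V = [p*·30.7419 + (1−p*)·51.8363]/1.08 = 37.9516. B = V − Δ·S = 98.2212.
(1,0): S=135.9000. Δ = (V_up−V_dn)/(S_up−S_dn) = (74.7361−122.3011)/(169.8750−122.3100) = -1.0000. V = [p*·74.7361 + (1−p*)·122.3011]/1.08 = 90.5918. B = V − Δ·S = 226.4918.
(1,1): S=188.7500. Δ = (V_up−V_dn)/(S_up−S_dn) = (37.9516−74.7361)/(235.9375−169.8750) = -0.5568. V = [p*·37.9516 + (1−p*)·74.7361]/1.08 = 51.6837. B = V − Δ·S = 156.7823.
(0,0): S=151.0000. Δ = (V_up−V_dn)/(S_up−S_dn) = (51.6837−90.5918)/(188.7500−135.9000) = -0.7362. V = [p*·51.6837 + (1−p*)·90.5918]/1.08 = 65.3536. B = V − Δ·S = 176.5196.
The time-0 hedge costs 65.3536, which is the no-arbitrage price.

(0,0): Delta=-0.7362 Bond=176.5196
(1,0): Delta=-1.0000 Bond=226.4918
(1,1): Delta=-0.5568 Bond=156.7823
(2,0): Delta=-1.0000 Bond=244.6111
(2,1): Delta=-1.0000 Bond=244.6111
(2,2): Delta=-0.2554 Bond=98.2212
V0=65.3536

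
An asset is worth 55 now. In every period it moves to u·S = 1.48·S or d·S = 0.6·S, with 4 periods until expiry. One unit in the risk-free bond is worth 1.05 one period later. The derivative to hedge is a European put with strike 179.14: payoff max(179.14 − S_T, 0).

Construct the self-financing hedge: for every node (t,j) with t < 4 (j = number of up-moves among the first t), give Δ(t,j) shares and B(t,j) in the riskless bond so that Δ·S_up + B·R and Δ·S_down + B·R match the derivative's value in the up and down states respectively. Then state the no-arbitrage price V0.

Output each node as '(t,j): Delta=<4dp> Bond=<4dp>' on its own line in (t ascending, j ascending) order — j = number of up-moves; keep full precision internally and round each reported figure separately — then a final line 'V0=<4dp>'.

(0,0): Delta=-0.7978 Bond=141.0227
(1,0): Delta=-1.0000 Bond=154.7479
(1,1): Delta=-0.7194 Bond=141.6964
(2,0): Delta=-1.0000 Bond=162.4853
(2,1): Delta=-1.0000 Bond=162.4853
(2,2): Delta=-0.6107 Bond=135.6863
(3,0): Delta=-1.0000 Bond=170.6095
(3,1): Delta=-1.0000 Bond=170.6095
(3,2): Delta=-1.0000 Bond=170.6095
(3,3): Delta=-0.4599 Bond=115.5823
V0=97.1461

No-arbitrage ⇒ martingale measure with p* = (R−d)/(u−d) = 0.5114.
Terminal values V(4,·): V(4,0)=172.0120, V(4,1)=161.5576, V(4,2)=135.7701, V(4,3)=72.1609, V(4,4)=0.0000
Node (3,0) S=11.8800: V=(p*·161.5576+(1−p*)·172.0120)/1.05=158.7295; Δ=(161.5576−172.0120)/(17.5824−7.1280)=-1.0000; B=V−Δ·S=170.6095
Node (3,1) S=29.3040: V=(p*·135.7701+(1−p*)·161.5576)/1.05=141.3055; Δ=(135.7701−161.5576)/(43.3699−17.5824)=-1.0000; B=V−Δ·S=170.6095
Node (3,2) S=72.2832: V=(p*·72.1609+(1−p*)·135.7701)/1.05=98.3263; Δ=(72.1609−135.7701)/(106.9791−43.3699)=-1.0000; B=V−Δ·S=170.6095
Node (3,3) S=178.2986: V=(p*·0.0000+(1−p*)·72.1609)/1.05=33.5814; Δ=(0.0000−72.1609)/(263.8819−106.9791)=-0.4599; B=V−Δ·S=115.5823
Node (2,0) S=19.8000: V=(p*·141.3055+(1−p*)·158.7295)/1.05=142.6853; Δ=(141.3055−158.7295)/(29.3040−11.8800)=-1.0000; B=V−Δ·S=162.4853
Node (2,1) S=48.8400: V=(p*·98.3263+(1−p*)·141.3055)/1.05=113.6453; Δ=(98.3263−141.3055)/(72.2832−29.3040)=-1.0000; B=V−Δ·S=162.4853
Node (2,2) S=120.4720: V=(p*·33.5814+(1−p*)·98.3263)/1.05=62.1125; Δ=(33.5814−98.3263)/(178.2986−72.2832)=-0.6107; B=V−Δ·S=135.6863
Node (1,0) S=33.0000: V=(p*·113.6453+(1−p*)·142.6853)/1.05=121.7479; Δ=(113.6453−142.6853)/(48.8400−19.8000)=-1.0000; B=V−Δ·S=154.7479
Node (1,1) S=81.4000: V=(p*·62.1125+(1−p*)·113.6453)/1.05=83.1364; Δ=(62.1125−113.6453)/(120.4720−48.8400)=-0.7194; B=V−Δ·S=141.6964
Node (0,0) S=55.0000: V=(p*·83.1364+(1−p*)·121.7479)/1.05=97.1461; Δ=(83.1364−121.7479)/(81.4000−33.0000)=-0.7978; B=V−Δ·S=141.0227
Each (Δ,B) replicates both successor values, so the strategy is self-financing and V0 is arbitrage-free.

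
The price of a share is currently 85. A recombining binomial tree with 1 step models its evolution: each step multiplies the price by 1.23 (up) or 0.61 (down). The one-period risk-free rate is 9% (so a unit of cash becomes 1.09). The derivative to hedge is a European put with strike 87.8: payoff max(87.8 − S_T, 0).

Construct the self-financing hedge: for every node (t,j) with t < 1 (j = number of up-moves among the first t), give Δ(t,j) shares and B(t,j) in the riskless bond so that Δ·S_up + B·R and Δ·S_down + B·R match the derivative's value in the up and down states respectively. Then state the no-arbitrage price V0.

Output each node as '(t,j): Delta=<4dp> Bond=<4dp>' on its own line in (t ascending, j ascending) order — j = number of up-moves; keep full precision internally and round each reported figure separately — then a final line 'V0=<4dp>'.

No-arbitrage ⇒ martingale measure with p* = (R−d)/(u−d) = 0.7742.
Terminal payoffs: V(1,0)=35.9500, V(1,1)=0.0000
  t=0,j=0: stock 85.0000 → up 104.5500 (V=0.0000), down 51.8500 (V=35.9500). Price 7.4475; hedge Δ=-0.6822, bond B=65.4313.
Each (Δ,B) replicates both successor values, so the strategy is self-financing and V0 is arbitrage-free.

(0,0): Delta=-0.6822 Bond=65.4313
V0=7.4475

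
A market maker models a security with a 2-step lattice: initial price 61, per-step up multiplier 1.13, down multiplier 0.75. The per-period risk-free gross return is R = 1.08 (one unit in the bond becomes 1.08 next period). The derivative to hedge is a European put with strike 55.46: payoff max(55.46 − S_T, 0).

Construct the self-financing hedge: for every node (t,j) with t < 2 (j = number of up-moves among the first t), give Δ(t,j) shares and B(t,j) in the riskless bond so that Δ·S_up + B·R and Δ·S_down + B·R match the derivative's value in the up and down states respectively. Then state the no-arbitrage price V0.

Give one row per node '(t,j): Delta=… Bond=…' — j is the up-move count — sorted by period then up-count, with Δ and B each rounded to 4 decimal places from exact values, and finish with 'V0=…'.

Since d<R<u, set p* = (R−d)/(u−d) = 0.8684; price each node as the discounted p*-expectation of its children.
At expiry t=2: V(2,0)=21.1475, V(2,1)=3.7625, V(2,2)=0.0000
(1,0): S=45.7500. Δ = (V_up−V_dn)/(S_up−S_dn) = (3.7625−21.1475)/(51.6975−34.3125) = -1.0000. V = [p*·3.7625 + (1−p*)·21.1475]/1.08 = 5.6019. B = V − Δ·S = 51.3519.
(1,1): S=68.9300. Δ = (V_up−V_dn)/(S_up−S_dn) = (0.0000−3.7625)/(77.8909−51.6975) = -0.1436. V = [p*·0.0000 + (1−p*)·3.7625]/1.08 = 0.4584. B = V − Δ·S = 10.3597.
(0,0): S=61.0000. Δ = (V_up−V_dn)/(S_up−S_dn) = (0.4584−5.6019)/(68.9300−45.7500) = -0.2219. V = [p*·0.4584 + (1−p*)·5.6019]/1.08 = 1.0511. B = V − Δ·S = 14.5865.
Check: Δ(0,0)·S0 + B(0,0) = 1.0511 = V0.

(0,0): Delta=-0.2219 Bond=14.5865
(1,0): Delta=-1.0000 Bond=51.3519
(1,1): Delta=-0.1436 Bond=10.3597
V0=1.0511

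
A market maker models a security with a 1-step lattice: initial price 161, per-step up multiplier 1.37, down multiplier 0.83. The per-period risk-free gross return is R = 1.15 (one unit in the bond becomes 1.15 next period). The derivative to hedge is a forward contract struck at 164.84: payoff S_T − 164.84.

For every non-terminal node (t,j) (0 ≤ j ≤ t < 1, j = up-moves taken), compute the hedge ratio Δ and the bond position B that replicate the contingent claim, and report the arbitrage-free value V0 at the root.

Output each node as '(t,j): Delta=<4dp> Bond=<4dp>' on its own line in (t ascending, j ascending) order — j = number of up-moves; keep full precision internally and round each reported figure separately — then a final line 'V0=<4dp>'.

Since d<R<u, set p* = (R−d)/(u−d) = 0.5926; price each node as the discounted p*-expectation of its children.
Terminal values V(1,·): V(1,0)=-31.2100, V(1,1)=55.7300
  t=0,j=0: stock 161.0000 → up 220.5700 (V=55.7300), down 133.6300 (V=-31.2100). Price 17.6609; hedge Δ=1.0000, bond B=-143.3391.
Each (Δ,B) replicates both successor values, so the strategy is self-financing and V0 is arbitrage-free.

(0,0): Delta=1.0000 Bond=-143.3391
V0=17.6609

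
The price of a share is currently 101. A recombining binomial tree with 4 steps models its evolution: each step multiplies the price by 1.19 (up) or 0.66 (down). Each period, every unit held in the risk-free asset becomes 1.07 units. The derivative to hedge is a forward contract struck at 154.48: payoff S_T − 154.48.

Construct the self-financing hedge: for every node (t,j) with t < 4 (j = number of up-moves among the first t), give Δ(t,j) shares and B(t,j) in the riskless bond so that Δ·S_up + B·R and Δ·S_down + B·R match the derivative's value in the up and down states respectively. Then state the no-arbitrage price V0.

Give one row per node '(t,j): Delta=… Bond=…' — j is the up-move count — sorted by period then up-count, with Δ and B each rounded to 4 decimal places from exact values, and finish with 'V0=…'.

The replicating-portfolio and risk-neutral prices coincide; use p* = (1.07−0.66)/(1.19−0.66) = 0.7736 for the latter.
Payoff layer (t=4): V(4,0)=-135.3155, V(4,1)=-119.9259, V(4,2)=-92.1778, V(4,3)=-42.1473, V(4,4)=48.0593
Node (3,0) S=29.0371: V=(p*·-119.9259+(1−p*)·-135.3155)/1.07=-115.3367; Δ=(-119.9259−-135.3155)/(34.5541−19.1645)=1.0000; B=V−Δ·S=-144.3738
Node (3,1) S=52.3548: V=(p*·-92.1778+(1−p*)·-119.9259)/1.07=-92.0191; Δ=(-92.1778−-119.9259)/(62.3022−34.5541)=1.0000; B=V−Δ·S=-144.3738
Node (3,2) S=94.3972: V=(p*·-42.1473+(1−p*)·-92.1778)/1.07=-49.9766; Δ=(-42.1473−-92.1778)/(112.3327−62.3022)=1.0000; B=V−Δ·S=-144.3738
Node (3,3) S=170.2011: V=(p*·48.0593+(1−p*)·-42.1473)/1.07=25.8272; Δ=(48.0593−-42.1473)/(202.5393−112.3327)=1.0000; B=V−Δ·S=-144.3738
Node (2,0) S=43.9956: V=(p*·-92.0191+(1−p*)·-115.3367)/1.07=-90.9332; Δ=(-92.0191−-115.3367)/(52.3548−29.0371)=1.0000; B=V−Δ·S=-134.9288
Node (2,1) S=79.3254: V=(p*·-49.9766+(1−p*)·-92.0191)/1.07=-55.6034; Δ=(-49.9766−-92.0191)/(94.3972−52.3548)=1.0000; B=V−Δ·S=-134.9288
Node (2,2) S=143.0261: V=(p*·25.8272+(1−p*)·-49.9766)/1.07=8.0973; Δ=(25.8272−-49.9766)/(170.2011−94.3972)=1.0000; B=V−Δ·S=-134.9288
Node (1,0) S=66.6600: V=(p*·-55.6034+(1−p*)·-90.9332)/1.07=-59.4417; Δ=(-55.6034−-90.9332)/(79.3254−43.9956)=1.0000; B=V−Δ·S=-126.1017
Node (1,1) S=120.1900: V=(p*·8.0973+(1−p*)·-55.6034)/1.07=-5.9117; Δ=(8.0973−-55.6034)/(143.0261−79.3254)=1.0000; B=V−Δ·S=-126.1017
Node (0,0) S=101.0000: V=(p*·-5.9117+(1−p*)·-59.4417)/1.07=-16.8521; Δ=(-5.9117−-59.4417)/(120.1900−66.6600)=1.0000; B=V−Δ·S=-117.8521
Each (Δ,B) replicates both successor values, so the strategy is self-financing and V0 is arbitrage-free.

(0,0): Delta=1.0000 Bond=-117.8521
(1,0): Delta=1.0000 Bond=-126.1017
(1,1): Delta=1.0000 Bond=-126.1017
(2,0): Delta=1.0000 Bond=-134.9288
(2,1): Delta=1.0000 Bond=-134.9288
(2,2): Delta=1.0000 Bond=-134.9288
(3,0): Delta=1.0000 Bond=-144.3738
(3,1): Delta=1.0000 Bond=-144.3738
(3,2): Delta=1.0000 Bond=-144.3738
(3,3): Delta=1.0000 Bond=-144.3738
V0=-16.8521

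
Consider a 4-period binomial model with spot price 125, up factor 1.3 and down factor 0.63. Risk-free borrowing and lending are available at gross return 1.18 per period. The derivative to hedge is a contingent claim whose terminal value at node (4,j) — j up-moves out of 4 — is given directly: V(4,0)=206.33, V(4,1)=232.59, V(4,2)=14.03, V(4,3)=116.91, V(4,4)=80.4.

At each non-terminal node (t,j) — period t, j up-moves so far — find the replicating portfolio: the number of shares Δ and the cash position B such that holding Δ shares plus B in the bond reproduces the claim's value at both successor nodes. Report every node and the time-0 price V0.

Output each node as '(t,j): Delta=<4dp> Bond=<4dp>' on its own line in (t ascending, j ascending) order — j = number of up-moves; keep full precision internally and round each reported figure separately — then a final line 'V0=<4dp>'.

Risk-neutral probability p* = (R−d)/(u−d) = (1.18−0.63)/(1.3−0.63) = 0.8209.
Payoff layer (t=4): V(4,0)=206.3300, V(4,1)=232.5900, V(4,2)=14.0300, V(4,3)=116.9100, V(4,4)=80.4000
Node (3,0) S=31.2559: V=(p*·232.5900+(1−p*)·206.3300)/1.18=193.1243; Δ=(232.5900−206.3300)/(40.6326−19.6912)=1.2540; B=V−Δ·S=153.9303
Node (3,1) S=64.4963: V=(p*·14.0300+(1−p*)·232.5900)/1.18=45.0636; Δ=(14.0300−232.5900)/(83.8451−40.6326)=-5.0578; B=V−Δ·S=371.2726
Node (3,2) S=133.0875: V=(p*·116.9100+(1−p*)·14.0300)/1.18=83.4608; Δ=(116.9100−14.0300)/(173.0138−83.8451)=1.1538; B=V−Δ·S=-70.0914
Node (3,3) S=274.6250: V=(p*·80.4000+(1−p*)·116.9100)/1.18=73.6772; Δ=(80.4000−116.9100)/(357.0125−173.0137)=-0.1984; B=V−Δ·S=128.1697
Node (2,0) S=49.6125: V=(p*·45.0636+(1−p*)·193.1243)/1.18=60.6627; Δ=(45.0636−193.1243)/(64.4963−31.2559)=-4.4542; B=V−Δ·S=281.6488
Node (2,1) S=102.3750: V=(p*·83.4608+(1−p*)·45.0636)/1.18=64.9014; Δ=(83.4608−45.0636)/(133.0875−64.4963)=0.5598; B=V−Δ·S=7.5922
Node (2,2) S=211.2500: V=(p*·73.6772+(1−p*)·83.4608)/1.18=63.9233; Δ=(73.6772−83.4608)/(274.6250−133.0875)=-0.0691; B=V−Δ·S=78.5257
Node (1,0) S=78.7500: V=(p*·64.9014+(1−p*)·60.6627)/1.18=54.3578; Δ=(64.9014−60.6627)/(102.3750−49.6125)=0.0803; B=V−Δ·S=48.0313
Node (1,1) S=162.5000: V=(p*·63.9233+(1−p*)·64.9014)/1.18=54.3207; Δ=(63.9233−64.9014)/(211.2500−102.3750)=-0.0090; B=V−Δ·S=55.7806
Node (0,0) S=125.0000: V=(p*·54.3207+(1−p*)·54.3578)/1.18=46.0402; Δ=(54.3207−54.3578)/(162.5000−78.7500)=-0.0004; B=V−Δ·S=46.0955
Self-financing check: at every node Δ·S+B equals the discounted successor values.

(0,0): Delta=-0.0004 Bond=46.0955
(1,0): Delta=0.0803 Bond=48.0313
(1,1): Delta=-0.0090 Bond=55.7806
(2,0): Delta=-4.4542 Bond=281.6488
(2,1): Delta=0.5598 Bond=7.5922
(2,2): Delta=-0.0691 Bond=78.5257
(3,0): Delta=1.2540 Bond=153.9303
(3,1): Delta=-5.0578 Bond=371.2726
(3,2): Delta=1.1538 Bond=-70.0914
(3,3): Delta=-0.1984 Bond=128.1697
V0=46.0402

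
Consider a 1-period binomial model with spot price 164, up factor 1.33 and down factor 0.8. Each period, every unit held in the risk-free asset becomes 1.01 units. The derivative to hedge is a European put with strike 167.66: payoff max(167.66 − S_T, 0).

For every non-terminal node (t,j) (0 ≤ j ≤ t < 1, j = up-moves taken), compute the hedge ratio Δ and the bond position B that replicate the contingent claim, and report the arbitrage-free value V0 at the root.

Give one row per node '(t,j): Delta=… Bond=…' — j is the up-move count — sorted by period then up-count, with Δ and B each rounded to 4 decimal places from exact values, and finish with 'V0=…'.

(0,0): Delta=-0.4195 Bond=90.5881
V0=21.7956

Risk-neutral probability p* = (R−d)/(u−d) = (1.01−0.8)/(1.33−0.8) = 0.3962.
Terminal payoffs: V(1,0)=36.4600, V(1,1)=0.0000
(0,0): S=164.0000. Δ = (V_up−V_dn)/(S_up−S_dn) = (0.0000−36.4600)/(218.1200−131.2000) = -0.4195. V = [p*·0.0000 + (1−p*)·36.4600]/1.01 = 21.7956. B = V − Δ·S = 90.5881.
Each (Δ,B) replicates both successor values, so the strategy is self-financing and V0 is arbitrage-free.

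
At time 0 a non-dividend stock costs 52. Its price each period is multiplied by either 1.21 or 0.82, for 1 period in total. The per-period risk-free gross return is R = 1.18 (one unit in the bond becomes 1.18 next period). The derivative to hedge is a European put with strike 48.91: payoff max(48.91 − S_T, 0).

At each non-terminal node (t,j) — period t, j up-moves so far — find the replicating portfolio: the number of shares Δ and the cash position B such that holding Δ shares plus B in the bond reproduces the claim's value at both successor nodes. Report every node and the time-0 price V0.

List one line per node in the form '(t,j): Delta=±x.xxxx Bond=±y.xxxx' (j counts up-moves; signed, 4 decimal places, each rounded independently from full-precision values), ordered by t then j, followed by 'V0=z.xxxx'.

(0,0): Delta=-0.3092 Bond=16.4857
V0=0.4087

The replicating-portfolio and risk-neutral prices coincide; use p* = (1.18−0.82)/(1.21−0.82) = 0.9231 for the latter.
At expiry t=1: V(1,0)=6.2700, V(1,1)=0.0000
Node (0,0) S=52.0000: V=(p*·0.0000+(1−p*)·6.2700)/1.18=0.4087; Δ=(0.0000−6.2700)/(62.9200−42.6400)=-0.3092; B=V−Δ·S=16.4857
Root portfolio cost Δ·52+B reproduces V0=0.4087.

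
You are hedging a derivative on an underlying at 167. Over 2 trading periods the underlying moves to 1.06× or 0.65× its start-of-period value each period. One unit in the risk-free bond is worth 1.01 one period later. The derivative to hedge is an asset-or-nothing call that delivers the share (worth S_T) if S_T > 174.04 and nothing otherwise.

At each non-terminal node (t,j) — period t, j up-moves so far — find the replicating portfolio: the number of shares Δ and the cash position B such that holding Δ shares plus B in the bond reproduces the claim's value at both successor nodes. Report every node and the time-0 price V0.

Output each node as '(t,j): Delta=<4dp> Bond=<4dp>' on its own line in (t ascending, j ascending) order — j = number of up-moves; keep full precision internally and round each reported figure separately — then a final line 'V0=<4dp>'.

(0,0): Delta=2.3825 Bond=-256.0552
(1,0): Delta=0.0000 Bond=0.0000
(1,1): Delta=2.5854 Bond=-294.5346
V0=141.8152

The replicating-portfolio and risk-neutral prices coincide; use p* = (1.01−0.65)/(1.06−0.65) = 0.8780 for the latter.
Terminal values V(2,·): V(2,0)=0.0000, V(2,1)=0.0000, V(2,2)=187.6412
  t=1,j=0: stock 108.5500 → up 115.0630 (V=0.0000), down 70.5575 (V=0.0000). Price 0.0000; hedge Δ=0.0000, bond B=0.0000.
  t=1,j=1: stock 177.0200 → up 187.6412 (V=187.6412), down 115.0630 (V=0.0000). Price 163.1269; hedge Δ=2.5854, bond B=-294.5346.
  t=0,j=0: stock 167.0000 → up 177.0200 (V=163.1269), down 108.5500 (V=0.0000). Price 141.8152; hedge Δ=2.3825, bond B=-256.0552.
Check: Δ(0,0)·S0 + B(0,0) = 141.8152 = V0.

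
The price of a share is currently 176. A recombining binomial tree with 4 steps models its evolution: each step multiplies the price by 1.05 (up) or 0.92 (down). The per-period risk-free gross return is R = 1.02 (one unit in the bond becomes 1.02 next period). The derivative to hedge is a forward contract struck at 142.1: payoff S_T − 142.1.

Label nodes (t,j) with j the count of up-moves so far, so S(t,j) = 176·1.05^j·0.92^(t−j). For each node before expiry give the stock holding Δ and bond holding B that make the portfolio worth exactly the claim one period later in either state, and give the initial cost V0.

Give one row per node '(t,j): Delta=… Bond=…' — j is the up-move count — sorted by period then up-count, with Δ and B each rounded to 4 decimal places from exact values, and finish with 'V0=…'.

(0,0): Delta=1.0000 Bond=-131.2784
(1,0): Delta=1.0000 Bond=-133.9040
(1,1): Delta=1.0000 Bond=-133.9040
(2,0): Delta=1.0000 Bond=-136.5821
(2,1): Delta=1.0000 Bond=-136.5821
(2,2): Delta=1.0000 Bond=-136.5821
(3,0): Delta=1.0000 Bond=-139.3137
(3,1): Delta=1.0000 Bond=-139.3137
(3,2): Delta=1.0000 Bond=-139.3137
(3,3): Delta=1.0000 Bond=-139.3137
V0=44.7216

Since d<R<u, set p* = (R−d)/(u−d) = 0.7692; price each node as the discounted p*-expectation of its children.
Payoff layer (t=4): V(4,0)=-16.0148, V(4,1)=1.8015, V(4,2)=22.1355, V(4,3)=45.3426, V(4,4)=71.8291
Node (3,0) S=137.0491: V=(p*·1.8015+(1−p*)·-16.0148)/1.02=-2.2646; Δ=(1.8015−-16.0148)/(143.9015−126.0852)=1.0000; B=V−Δ·S=-139.3137
Node (3,1) S=156.4147: V=(p*·22.1355+(1−p*)·1.8015)/1.02=17.1010; Δ=(22.1355−1.8015)/(164.2355−143.9015)=1.0000; B=V−Δ·S=-139.3137
Node (3,2) S=178.5168: V=(p*·45.3426+(1−p*)·22.1355)/1.02=39.2031; Δ=(45.3426−22.1355)/(187.4426−164.2355)=1.0000; B=V−Δ·S=-139.3137
Node (3,3) S=203.7420: V=(p*·71.8291+(1−p*)·45.3426)/1.02=64.4283; Δ=(71.8291−45.3426)/(213.9291−187.4426)=1.0000; B=V−Δ·S=-139.3137
Node (2,0) S=148.9664: V=(p*·17.1010+(1−p*)·-2.2646)/1.02=12.3843; Δ=(17.1010−-2.2646)/(156.4147−137.0491)=1.0000; B=V−Δ·S=-136.5821
Node (2,1) S=170.0160: V=(p*·39.2031+(1−p*)·17.1010)/1.02=33.4339; Δ=(39.2031−17.1010)/(178.5168−156.4147)=1.0000; B=V−Δ·S=-136.5821
Node (2,2) S=194.0400: V=(p*·64.4283+(1−p*)·39.2031)/1.02=57.4579; Δ=(64.4283−39.2031)/(203.7420−178.5168)=1.0000; B=V−Δ·S=-136.5821
Node (1,0) S=161.9200: V=(p*·33.4339+(1−p*)·12.3843)/1.02=28.0160; Δ=(33.4339−12.3843)/(170.0160−148.9664)=1.0000; B=V−Δ·S=-133.9040
Node (1,1) S=184.8000: V=(p*·57.4579+(1−p*)·33.4339)/1.02=50.8960; Δ=(57.4579−33.4339)/(194.0400−170.0160)=1.0000; B=V−Δ·S=-133.9040
Node (0,0) S=176.0000: V=(p*·50.8960+(1−p*)·28.0160)/1.02=44.7216; Δ=(50.8960−28.0160)/(184.8000−161.9200)=1.0000; B=V−Δ·S=-131.2784
The time-0 hedge costs 44.7216, which is the no-arbitrage price.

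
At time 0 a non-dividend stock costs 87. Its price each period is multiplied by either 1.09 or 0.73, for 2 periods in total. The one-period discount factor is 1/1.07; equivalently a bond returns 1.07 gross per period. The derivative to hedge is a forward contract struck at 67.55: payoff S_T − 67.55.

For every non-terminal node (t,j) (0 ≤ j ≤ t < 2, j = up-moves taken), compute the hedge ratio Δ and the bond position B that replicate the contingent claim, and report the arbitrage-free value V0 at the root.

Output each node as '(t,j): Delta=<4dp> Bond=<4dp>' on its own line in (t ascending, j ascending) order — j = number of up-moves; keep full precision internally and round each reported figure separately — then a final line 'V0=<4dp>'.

Under the risk-neutral measure, an up-move has probability p* = (R−d)/(u−d) = 0.9444 and values discount at R = 1.07.
Payoff layer (t=2): V(2,0)=-21.1877, V(2,1)=1.6759, V(2,2)=35.8147
Node (1,0) S=63.5100: V=(p*·1.6759+(1−p*)·-21.1877)/1.07=0.3792; Δ=(1.6759−-21.1877)/(69.2259−46.3623)=1.0000; B=V−Δ·S=-63.1308
Node (1,1) S=94.8300: V=(p*·35.8147+(1−p*)·1.6759)/1.07=31.6992; Δ=(35.8147−1.6759)/(103.3647−69.2259)=1.0000; B=V−Δ·S=-63.1308
Node (0,0) S=87.0000: V=(p*·31.6992+(1−p*)·0.3792)/1.07=27.9992; Δ=(31.6992−0.3792)/(94.8300−63.5100)=1.0000; B=V−Δ·S=-59.0008
Each (Δ,B) replicates both successor values, so the strategy is self-financing and V0 is arbitrage-free.

(0,0): Delta=1.0000 Bond=-59.0008
(1,0): Delta=1.0000 Bond=-63.1308
(1,1): Delta=1.0000 Bond=-63.1308
V0=27.9992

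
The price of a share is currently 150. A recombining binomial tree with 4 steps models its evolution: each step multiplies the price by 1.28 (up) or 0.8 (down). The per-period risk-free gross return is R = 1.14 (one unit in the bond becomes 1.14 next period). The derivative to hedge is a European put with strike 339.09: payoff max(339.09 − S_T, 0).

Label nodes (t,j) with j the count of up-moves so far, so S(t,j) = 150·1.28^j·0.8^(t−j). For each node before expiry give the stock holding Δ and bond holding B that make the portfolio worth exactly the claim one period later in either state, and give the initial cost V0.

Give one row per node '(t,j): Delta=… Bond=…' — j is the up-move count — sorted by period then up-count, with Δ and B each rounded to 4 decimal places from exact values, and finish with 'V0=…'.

(0,0): Delta=-0.7882 Bond=178.4766
(1,0): Delta=-1.0000 Bond=228.8761
(1,1): Delta=-0.7337 Bond=192.9992
(2,0): Delta=-1.0000 Bond=260.9187
(2,1): Delta=-1.0000 Bond=260.9187
(2,2): Delta=-0.6652 Bond=203.1780
(3,0): Delta=-1.0000 Bond=297.4474
(3,1): Delta=-1.0000 Bond=297.4474
(3,2): Delta=-1.0000 Bond=297.4474
(3,3): Delta=-0.5790 Bond=204.5187
V0=60.2426

Under the risk-neutral measure, an up-move has probability p* = (R−d)/(u−d) = 0.7083 and values discount at R = 1.14.
Terminal values V(4,·): V(4,0)=277.6500, V(4,1)=240.7860, V(4,2)=181.8036, V(4,3)=87.4318, V(4,4)=0.0000
  t=3,j=0: stock 76.8000 → up 98.3040 (V=240.7860), down 61.4400 (V=277.6500). Price 220.6474; hedge Δ=-1.0000, bond B=297.4474.
  t=3,j=1: stock 122.8800 → up 157.2864 (V=181.8036), down 98.3040 (V=240.7860). Price 174.5674; hedge Δ=-1.0000, bond B=297.4474.
  t=3,j=2: stock 196.6080 → up 251.6582 (V=87.4318), down 157.2864 (V=181.8036). Price 100.8394; hedge Δ=-1.0000, bond B=297.4474.
  t=3,j=3: stock 314.5728 → up 402.6532 (V=0.0000), down 251.6582 (V=87.4318). Price 22.3692; hedge Δ=-0.5790, bond B=204.5187.
  t=2,j=0: stock 96.0000 → up 122.8800 (V=174.5674), down 76.8000 (V=220.6474). Price 164.9187; hedge Δ=-1.0000, bond B=260.9187.
  t=2,j=1: stock 153.6000 → up 196.6080 (V=100.8394), down 122.8800 (V=174.5674). Price 107.3187; hedge Δ=-1.0000, bond B=260.9187.
  t=2,j=2: stock 245.7600 → up 314.5728 (V=22.3692), down 196.6080 (V=100.8394). Price 39.6986; hedge Δ=-0.6652, bond B=203.1780.
  t=1,j=0: stock 120.0000 → up 153.6000 (V=107.3187), down 96.0000 (V=164.9187). Price 108.8761; hedge Δ=-1.0000, bond B=228.8761.
  t=1,j=1: stock 192.0000 → up 245.7600 (V=39.6986), down 153.6000 (V=107.3187). Price 52.1238; hedge Δ=-0.7337, bond B=192.9992.
  t=0,j=0: stock 150.0000 → up 192.0000 (V=52.1238), down 120.0000 (V=108.8761). Price 60.2426; hedge Δ=-0.7882, bond B=178.4766.
Root portfolio cost Δ·150+B reproduces V0=60.2426.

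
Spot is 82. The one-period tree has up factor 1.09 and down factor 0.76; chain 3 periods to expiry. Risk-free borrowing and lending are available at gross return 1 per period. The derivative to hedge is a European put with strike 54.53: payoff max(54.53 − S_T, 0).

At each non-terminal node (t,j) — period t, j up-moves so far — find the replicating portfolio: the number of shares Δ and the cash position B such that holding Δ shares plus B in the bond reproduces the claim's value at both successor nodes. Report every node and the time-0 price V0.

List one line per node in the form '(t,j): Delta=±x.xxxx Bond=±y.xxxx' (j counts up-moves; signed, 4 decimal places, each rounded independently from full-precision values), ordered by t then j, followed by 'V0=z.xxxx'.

Risk-neutral probability p* = (R−d)/(u−d) = (1−0.76)/(1.09−0.76) = 0.7273.
Terminal payoffs: V(3,0)=18.5340, V(3,1)=2.9041, V(3,2)=0.0000, V(3,3)=0.0000
(2,0): S=47.3632. Δ = (V_up−V_dn)/(S_up−S_dn) = (2.9041−18.5340)/(51.6259−35.9960) = -1.0000. V = [p*·2.9041 + (1−p*)·18.5340]/1 = 7.1668. B = V − Δ·S = 54.5300.
(2,1): S=67.9288. Δ = (V_up−V_dn)/(S_up−S_dn) = (0.0000−2.9041)/(74.0424−51.6259) = -0.1296. V = [p*·0.0000 + (1−p*)·2.9041]/1 = 0.7920. B = V − Δ·S = 9.5924.
(2,2): S=97.4242. Δ = (V_up−V_dn)/(S_up−S_dn) = (0.0000−0.0000)/(106.1924−74.0424) = 0.0000. V = [p*·0.0000 + (1−p*)·0.0000]/1 = 0.0000. B = V − Δ·S = 0.0000.
(1,0): S=62.3200. Δ = (V_up−V_dn)/(S_up−S_dn) = (0.7920−7.1668)/(67.9288−47.3632) = -0.3100. V = [p*·0.7920 + (1−p*)·7.1668]/1 = 2.5306. B = V − Δ·S = 21.8481.
(1,1): S=89.3800. Δ = (V_up−V_dn)/(S_up−S_dn) = (0.0000−0.7920)/(97.4242−67.9288) = -0.0269. V = [p*·0.0000 + (1−p*)·0.7920]/1 = 0.2160. B = V − Δ·S = 2.6161.
(0,0): S=82.0000. Δ = (V_up−V_dn)/(S_up−S_dn) = (0.2160−2.5306)/(89.3800−62.3200) = -0.0855. V = [p*·0.2160 + (1−p*)·2.5306]/1 = 0.8473. B = V − Δ·S = 7.8612.
Each (Δ,B) replicates both successor values, so the strategy is self-financing and V0 is arbitrage-free.

(0,0): Delta=-0.0855 Bond=7.8612
(1,0): Delta=-0.3100 Bond=21.8481
(1,1): Delta=-0.0269 Bond=2.6161
(2,0): Delta=-1.0000 Bond=54.5300
(2,1): Delta=-0.1296 Bond=9.5924
(2,2): Delta=0.0000 Bond=0.0000
V0=0.8473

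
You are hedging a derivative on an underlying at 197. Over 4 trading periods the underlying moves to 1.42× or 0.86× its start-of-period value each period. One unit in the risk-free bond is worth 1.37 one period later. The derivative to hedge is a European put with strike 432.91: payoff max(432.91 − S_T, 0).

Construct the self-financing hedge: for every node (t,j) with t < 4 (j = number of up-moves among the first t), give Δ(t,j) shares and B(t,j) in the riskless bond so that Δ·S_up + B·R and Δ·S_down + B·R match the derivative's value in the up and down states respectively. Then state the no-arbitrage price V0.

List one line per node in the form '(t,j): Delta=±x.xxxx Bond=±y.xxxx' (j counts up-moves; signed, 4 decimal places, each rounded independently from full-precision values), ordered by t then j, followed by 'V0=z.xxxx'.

Since d<R<u, set p* = (R−d)/(u−d) = 0.9107; price each node as the discounted p*-expectation of its children.
At expiry t=4: V(4,0)=325.1494, V(4,1)=254.9797, V(4,2)=139.1181, V(4,3)=0.0000, V(4,4)=0.0000
(3,0): S=125.3030. Δ = (V_up−V_dn)/(S_up−S_dn) = (254.9797−325.1494)/(177.9303−107.7606) = -1.0000. V = [p*·254.9797 + (1−p*)·325.1494]/1.37 = 190.6897. B = V − Δ·S = 315.9927.
(3,1): S=206.8957. Δ = (V_up−V_dn)/(S_up−S_dn) = (139.1181−254.9797)/(293.7919−177.9303) = -1.0000. V = [p*·139.1181 + (1−p*)·254.9797]/1.37 = 109.0970. B = V − Δ·S = 315.9927.
(3,2): S=341.6185. Δ = (V_up−V_dn)/(S_up−S_dn) = (0.0000−139.1181)/(485.0983−293.7919) = -0.7272. V = [p*·0.0000 + (1−p*)·139.1181]/1.37 = 9.0666. B = V − Δ·S = 257.4918.
(3,3): S=564.0677. Δ = (V_up−V_dn)/(S_up−S_dn) = (0.0000−0.0000)/(800.9762−485.0983) = 0.0000. V = [p*·0.0000 + (1−p*)·0.0000]/1.37 = 0.0000. B = V − Δ·S = 0.0000.
(2,0): S=145.7012. Δ = (V_up−V_dn)/(S_up−S_dn) = (109.0970−190.6897)/(206.8957−125.3030) = -1.0000. V = [p*·109.0970 + (1−p*)·190.6897]/1.37 = 84.9504. B = V − Δ·S = 230.6516.
(2,1): S=240.5764. Δ = (V_up−V_dn)/(S_up−S_dn) = (9.0666−109.0970)/(341.6185−206.8957) = -0.7425. V = [p*·9.0666 + (1−p*)·109.0970]/1.37 = 13.1372. B = V − Δ·S = 191.7628.
(2,2): S=397.2308. Δ = (V_up−V_dn)/(S_up−S_dn) = (0.0000−9.0666)/(564.0677−341.6185) = -0.0408. V = [p*·0.0000 + (1−p*)·9.0666]/1.37 = 0.5909. B = V − Δ·S = 16.7813.
(1,0): S=169.4200. Δ = (V_up−V_dn)/(S_up−S_dn) = (13.1372−84.9504)/(240.5764−145.7012) = -0.7569. V = [p*·13.1372 + (1−p*)·84.9504]/1.37 = 14.2694. B = V − Δ·S = 142.5073.
(1,1): S=279.7400. Δ = (V_up−V_dn)/(S_up−S_dn) = (0.5909−13.1372)/(397.2308−240.5764) = -0.0801. V = [p*·0.5909 + (1−p*)·13.1372]/1.37 = 1.2490. B = V − Δ·S = 23.6530.
(0,0): S=197.0000. Δ = (V_up−V_dn)/(S_up−S_dn) = (1.2490−14.2694)/(279.7400−169.4200) = -0.1180. V = [p*·1.2490 + (1−p*)·14.2694]/1.37 = 1.7602. B = V − Δ·S = 25.0110.
Check: Δ(0,0)·S0 + B(0,0) = 1.7602 = V0.

(0,0): Delta=-0.1180 Bond=25.0110
(1,0): Delta=-0.7569 Bond=142.5073
(1,1): Delta=-0.0801 Bond=23.6530
(2,0): Delta=-1.0000 Bond=230.6516
(2,1): Delta=-0.7425 Bond=191.7628
(2,2): Delta=-0.0408 Bond=16.7813
(3,0): Delta=-1.0000 Bond=315.9927
(3,1): Delta=-1.0000 Bond=315.9927
(3,2): Delta=-0.7272 Bond=257.4918
(3,3): Delta=0.0000 Bond=0.0000
V0=1.7602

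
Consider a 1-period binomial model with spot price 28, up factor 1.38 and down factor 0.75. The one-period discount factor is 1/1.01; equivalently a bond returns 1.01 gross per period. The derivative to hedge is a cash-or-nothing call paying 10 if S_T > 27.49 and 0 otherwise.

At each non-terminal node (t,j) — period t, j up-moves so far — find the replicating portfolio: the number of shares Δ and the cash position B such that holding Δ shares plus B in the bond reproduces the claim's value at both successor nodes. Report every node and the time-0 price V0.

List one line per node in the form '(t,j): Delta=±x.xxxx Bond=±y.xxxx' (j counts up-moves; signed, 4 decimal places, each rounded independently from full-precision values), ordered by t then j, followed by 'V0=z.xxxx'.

(0,0): Delta=0.5669 Bond=-11.7869
V0=4.0861

The replicating-portfolio and risk-neutral prices coincide; use p* = (1.01−0.75)/(1.38−0.75) = 0.4127 for the latter.
Terminal payoffs: V(1,0)=0.0000, V(1,1)=10.0000
Node (0,0) S=28.0000: V=(p*·10.0000+(1−p*)·0.0000)/1.01=4.0861; Δ=(10.0000−0.0000)/(38.6400−21.0000)=0.5669; B=V−Δ·S=-11.7869
The time-0 hedge costs 4.0861, which is the no-arbitrage price.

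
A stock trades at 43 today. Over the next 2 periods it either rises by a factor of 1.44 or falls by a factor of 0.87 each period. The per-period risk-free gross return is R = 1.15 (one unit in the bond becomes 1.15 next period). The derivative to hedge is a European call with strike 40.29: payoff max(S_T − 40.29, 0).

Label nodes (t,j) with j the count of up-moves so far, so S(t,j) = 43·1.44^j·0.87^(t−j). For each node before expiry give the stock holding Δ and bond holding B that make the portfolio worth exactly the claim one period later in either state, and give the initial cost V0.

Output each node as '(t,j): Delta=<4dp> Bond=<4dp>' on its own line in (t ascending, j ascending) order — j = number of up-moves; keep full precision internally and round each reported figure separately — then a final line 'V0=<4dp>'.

The replicating-portfolio and risk-neutral prices coincide; use p* = (1.15−0.87)/(1.44−0.87) = 0.4912 for the latter.
Terminal payoffs: V(2,0)=0.0000, V(2,1)=13.5804, V(2,2)=48.8748
Node (1,0) S=37.4100: V=(p*·13.5804+(1−p*)·0.0000)/1.15=5.8009; Δ=(13.5804−0.0000)/(53.8704−32.5467)=0.6369; B=V−Δ·S=-18.0243
Node (1,1) S=61.9200: V=(p*·48.8748+(1−p*)·13.5804)/1.15=26.8852; Δ=(48.8748−13.5804)/(89.1648−53.8704)=1.0000; B=V−Δ·S=-35.0348
Node (0,0) S=43.0000: V=(p*·26.8852+(1−p*)·5.8009)/1.15=14.0505; Δ=(26.8852−5.8009)/(61.9200−37.4100)=0.8602; B=V−Δ·S=-22.9394
The time-0 hedge costs 14.0505, which is the no-arbitrage price.

(0,0): Delta=0.8602 Bond=-22.9394
(1,0): Delta=0.6369 Bond=-18.0243
(1,1): Delta=1.0000 Bond=-35.0348
V0=14.0505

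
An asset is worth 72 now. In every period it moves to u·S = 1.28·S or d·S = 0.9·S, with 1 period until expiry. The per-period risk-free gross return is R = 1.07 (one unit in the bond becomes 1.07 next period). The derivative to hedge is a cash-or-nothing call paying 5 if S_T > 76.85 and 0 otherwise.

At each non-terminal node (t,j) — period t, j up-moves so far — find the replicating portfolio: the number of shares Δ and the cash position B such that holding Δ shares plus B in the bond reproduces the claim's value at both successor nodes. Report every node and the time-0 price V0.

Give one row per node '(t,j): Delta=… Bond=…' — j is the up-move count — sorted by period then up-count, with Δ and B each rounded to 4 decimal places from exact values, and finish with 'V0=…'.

Under the risk-neutral measure, an up-move has probability p* = (R−d)/(u−d) = 0.4474 and values discount at R = 1.07.
At expiry t=1: V(1,0)=0.0000, V(1,1)=5.0000
  t=0,j=0: stock 72.0000 → up 92.1600 (V=5.0000), down 64.8000 (V=0.0000). Price 2.0905; hedge Δ=0.1827, bond B=-11.0674.
Each (Δ,B) replicates both successor values, so the strategy is self-financing and V0 is arbitrage-free.

(0,0): Delta=0.1827 Bond=-11.0674
V0=2.0905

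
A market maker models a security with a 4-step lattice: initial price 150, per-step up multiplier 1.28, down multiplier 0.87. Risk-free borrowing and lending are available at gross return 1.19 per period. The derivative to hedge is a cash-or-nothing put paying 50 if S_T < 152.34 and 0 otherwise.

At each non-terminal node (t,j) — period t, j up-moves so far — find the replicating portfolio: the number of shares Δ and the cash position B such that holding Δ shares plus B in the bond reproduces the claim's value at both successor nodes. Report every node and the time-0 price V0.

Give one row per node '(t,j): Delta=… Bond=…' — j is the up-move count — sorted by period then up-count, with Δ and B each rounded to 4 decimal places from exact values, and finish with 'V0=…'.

Under the risk-neutral measure, an up-move has probability p* = (R−d)/(u−d) = 0.7805 and values discount at R = 1.19.
Terminal payoffs: V(4,0)=50.0000, V(4,1)=50.0000, V(4,2)=0.0000, V(4,3)=0.0000, V(4,4)=0.0000
(3,0): S=98.7754. Δ = (V_up−V_dn)/(S_up−S_dn) = (50.0000−50.0000)/(126.4326−85.9346) = 0.0000. V = [p*·50.0000 + (1−p*)·50.0000]/1.19 = 42.0168. B = V − Δ·S = 42.0168.
(3,1): S=145.3248. Δ = (V_up−V_dn)/(S_up−S_dn) = (0.0000−50.0000)/(186.0157−126.4326) = -0.8392. V = [p*·0.0000 + (1−p*)·50.0000]/1.19 = 9.2232. B = V − Δ·S = 131.1744.
(3,2): S=213.8112. Δ = (V_up−V_dn)/(S_up−S_dn) = (0.0000−0.0000)/(273.6783−186.0157) = 0.0000. V = [p*·0.0000 + (1−p*)·0.0000]/1.19 = 0.0000. B = V − Δ·S = 0.0000.
(3,3): S=314.5728. Δ = (V_up−V_dn)/(S_up−S_dn) = (0.0000−0.0000)/(402.6532−273.6783) = 0.0000. V = [p*·0.0000 + (1−p*)·0.0000]/1.19 = 0.0000. B = V − Δ·S = 0.0000.
(2,0): S=113.5350. Δ = (V_up−V_dn)/(S_up−S_dn) = (9.2232−42.0168)/(145.3248−98.7754) = -0.7045. V = [p*·9.2232 + (1−p*)·42.0168]/1.19 = 13.7998. B = V − Δ·S = 93.7842.
(2,1): S=167.0400. Δ = (V_up−V_dn)/(S_up−S_dn) = (0.0000−9.2232)/(213.8112−145.3248) = -0.1347. V = [p*·0.0000 + (1−p*)·9.2232]/1.19 = 1.7013. B = V − Δ·S = 24.1970.
(2,2): S=245.7600. Δ = (V_up−V_dn)/(S_up−S_dn) = (0.0000−0.0000)/(314.5728−213.8112) = 0.0000. V = [p*·0.0000 + (1−p*)·0.0000]/1.19 = 0.0000. B = V − Δ·S = 0.0000.
(1,0): S=130.5000. Δ = (V_up−V_dn)/(S_up−S_dn) = (1.7013−13.7998)/(167.0400−113.5350) = -0.2261. V = [p*·1.7013 + (1−p*)·13.7998]/1.19 = 3.6614. B = V − Δ·S = 33.1699.
(1,1): S=192.0000. Δ = (V_up−V_dn)/(S_up−S_dn) = (0.0000−1.7013)/(245.7600−167.0400) = -0.0216. V = [p*·0.0000 + (1−p*)·1.7013]/1.19 = 0.3138. B = V − Δ·S = 4.4635.
(0,0): S=150.0000. Δ = (V_up−V_dn)/(S_up−S_dn) = (0.3138−3.6614)/(192.0000−130.5000) = -0.0544. V = [p*·0.3138 + (1−p*)·3.6614]/1.19 = 0.8812. B = V − Δ·S = 9.0461.
Root portfolio cost Δ·150+B reproduces V0=0.8812.

(0,0): Delta=-0.0544 Bond=9.0461
(1,0): Delta=-0.2261 Bond=33.1699
(1,1): Delta=-0.0216 Bond=4.4635
(2,0): Delta=-0.7045 Bond=93.7842
(2,1): Delta=-0.1347 Bond=24.1970
(2,2): Delta=0.0000 Bond=0.0000
(3,0): Delta=0.0000 Bond=42.0168
(3,1): Delta=-0.8392 Bond=131.1744
(3,2): Delta=0.0000 Bond=0.0000
(3,3): Delta=0.0000 Bond=0.0000
V0=0.8812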